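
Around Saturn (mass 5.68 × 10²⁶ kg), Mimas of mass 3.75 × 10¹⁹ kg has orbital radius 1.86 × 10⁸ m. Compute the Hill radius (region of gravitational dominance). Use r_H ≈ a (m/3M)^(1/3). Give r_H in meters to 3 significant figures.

5.21 × 10⁵ m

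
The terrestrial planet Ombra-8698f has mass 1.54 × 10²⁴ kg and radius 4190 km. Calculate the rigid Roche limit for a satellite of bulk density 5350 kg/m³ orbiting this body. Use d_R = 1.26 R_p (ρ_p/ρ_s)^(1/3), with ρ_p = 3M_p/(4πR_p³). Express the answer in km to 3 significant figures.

5160 km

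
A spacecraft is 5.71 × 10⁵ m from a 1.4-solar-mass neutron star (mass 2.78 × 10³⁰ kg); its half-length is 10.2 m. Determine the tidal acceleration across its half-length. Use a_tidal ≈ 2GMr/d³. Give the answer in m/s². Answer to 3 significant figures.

2.03 × 10⁴ m/s²

Δg = 2GMr/d³
   = 2 × (6.674 × 10⁻¹¹) × (2.78 × 10³⁰) × (10.2) / (5.71 × 10⁵)³
   = 2.03 × 10⁴ m/s²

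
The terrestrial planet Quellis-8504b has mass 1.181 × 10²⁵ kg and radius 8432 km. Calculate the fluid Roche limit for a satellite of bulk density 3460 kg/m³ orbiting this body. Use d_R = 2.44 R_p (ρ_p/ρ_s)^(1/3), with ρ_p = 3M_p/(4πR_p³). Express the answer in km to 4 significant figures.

22790 km

ρ_p = 3M_p/(4πR_p³) = 3 × (1.181 × 10²⁵) / (4π × (8.432 × 10⁶ m)³) = 4703 kg/m³
d_R = 2.44 × 8432 km × (4703/3460)^(1/3)
    = 22790 km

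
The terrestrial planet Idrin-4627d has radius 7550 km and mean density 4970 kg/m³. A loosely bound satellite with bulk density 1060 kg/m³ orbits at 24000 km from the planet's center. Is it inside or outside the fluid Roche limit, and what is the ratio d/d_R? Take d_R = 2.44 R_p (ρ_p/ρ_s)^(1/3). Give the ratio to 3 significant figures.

inside; d/d_R ≈ 0.778

d_R = 2.44 × (7550 km) × (4970/1060)^(1/3) = 30830 km
d/d_R = (24000) / (30830) = 0.778
Since d/d_R < 1, the body is inside the Roche limit.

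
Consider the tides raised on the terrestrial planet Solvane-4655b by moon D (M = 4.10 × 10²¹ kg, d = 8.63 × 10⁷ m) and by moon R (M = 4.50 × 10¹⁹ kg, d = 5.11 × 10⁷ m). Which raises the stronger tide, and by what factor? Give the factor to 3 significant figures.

Compare M/d³ for the two perturbers:
Moon D: (4.10 × 10²¹) / (8.63 × 10⁷)³ = 6.379 × 10⁻³
Moon R: (4.50 × 10¹⁹) / (5.11 × 10⁷)³ = 3.372 × 10⁻⁴
Ratio (larger/smaller) = 18.9

Moon D, by a factor of ≈ 18.9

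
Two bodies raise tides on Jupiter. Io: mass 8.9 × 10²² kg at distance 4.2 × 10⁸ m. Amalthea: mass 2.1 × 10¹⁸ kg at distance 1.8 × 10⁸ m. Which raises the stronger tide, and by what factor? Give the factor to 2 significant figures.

Tidal acceleration ∝ M/d³, so compare M/d³ for each.
Io: (8.9 × 10²²) / (4.2 × 10⁸)³ = 1.201 × 10⁻³
Amalthea: (2.1 × 10¹⁸) / (1.8 × 10⁸)³ = 3.601 × 10⁻⁷
Ratio (larger/smaller) = 3300

Io, by a factor of ≈ 3300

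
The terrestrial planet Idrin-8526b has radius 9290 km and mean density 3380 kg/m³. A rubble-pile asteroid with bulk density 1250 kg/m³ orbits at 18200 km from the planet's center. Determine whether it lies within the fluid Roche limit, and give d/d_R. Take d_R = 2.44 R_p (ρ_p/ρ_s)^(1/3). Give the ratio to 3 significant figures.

inside; d/d_R ≈ 0.576

d_R = 2.44 × (9290 km) × (3380/1250)^(1/3) = 31580 km
d/d_R = (18200) / (31580) = 0.576
Since d/d_R < 1, the body is inside the Roche limit.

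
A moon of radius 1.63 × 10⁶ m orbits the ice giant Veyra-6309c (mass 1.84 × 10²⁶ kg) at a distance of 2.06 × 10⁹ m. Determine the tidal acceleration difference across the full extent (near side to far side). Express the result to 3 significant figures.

9.16 × 10⁻⁶ m/s²

Δg = 4GMr/d³
   = 4 × (6.674 × 10⁻¹¹) × (1.84 × 10²⁶) × (1.63 × 10⁶) / (2.06 × 10⁹)³
   = 9.16 × 10⁻⁶ m/s²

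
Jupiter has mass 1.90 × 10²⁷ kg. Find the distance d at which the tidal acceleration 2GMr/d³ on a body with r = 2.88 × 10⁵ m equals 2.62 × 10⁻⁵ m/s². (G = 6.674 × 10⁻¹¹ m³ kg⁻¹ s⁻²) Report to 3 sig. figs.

1.41 × 10⁹ m

2GMr/d³ = a_tidal  ⇒  d = (2GMr / a_tidal)^(1/3)
d = (2 × 6.674×10⁻¹¹ × (1.90 × 10²⁷) × (2.88 × 10⁵) / (2.62 × 10⁻⁵))^(1/3)
  = 1.41 × 10⁹ m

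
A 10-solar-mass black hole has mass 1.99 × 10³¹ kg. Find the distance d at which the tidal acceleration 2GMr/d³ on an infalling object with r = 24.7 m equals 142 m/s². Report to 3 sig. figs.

7.73 × 10⁶ m

2GMr/d³ = a_tidal  ⇒  d = (2GMr / a_tidal)^(1/3)
d = (2 × 6.674×10⁻¹¹ × (1.99 × 10³¹) × (24.7) / (142))^(1/3)
  = 7.73 × 10⁶ m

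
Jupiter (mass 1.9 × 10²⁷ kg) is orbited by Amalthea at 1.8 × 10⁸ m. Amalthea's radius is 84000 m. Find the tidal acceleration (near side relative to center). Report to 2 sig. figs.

3.7 × 10⁻³ m/s²

Δa = 2GMr/d³
   = 2 × (6.674 × 10⁻¹¹) × (1.9 × 10²⁷) × (84000) / (1.8 × 10⁸)³
   = 3.7 × 10⁻³ m/s²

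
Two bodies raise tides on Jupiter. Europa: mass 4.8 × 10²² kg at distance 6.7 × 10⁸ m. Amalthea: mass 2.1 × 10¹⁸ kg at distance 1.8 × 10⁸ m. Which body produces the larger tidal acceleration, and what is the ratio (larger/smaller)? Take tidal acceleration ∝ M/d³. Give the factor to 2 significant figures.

Europa, by a factor of ≈ 440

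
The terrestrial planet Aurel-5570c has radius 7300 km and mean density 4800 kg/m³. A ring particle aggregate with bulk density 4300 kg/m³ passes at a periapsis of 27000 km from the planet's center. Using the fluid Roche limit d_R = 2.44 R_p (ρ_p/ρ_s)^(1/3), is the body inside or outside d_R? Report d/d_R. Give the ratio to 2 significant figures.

outside; d/d_R ≈ 1.5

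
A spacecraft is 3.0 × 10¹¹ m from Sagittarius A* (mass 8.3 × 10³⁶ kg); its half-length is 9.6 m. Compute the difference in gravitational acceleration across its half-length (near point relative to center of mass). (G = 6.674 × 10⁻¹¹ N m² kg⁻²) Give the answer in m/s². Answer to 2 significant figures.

3.9 × 10⁻⁷ m/s²

a_tidal = 2GMr/d³
        = 2 × (6.674 × 10⁻¹¹) × (8.3 × 10³⁶) × (9.6) / (3.0 × 10¹¹)³
        = 3.9 × 10⁻⁷ m/s²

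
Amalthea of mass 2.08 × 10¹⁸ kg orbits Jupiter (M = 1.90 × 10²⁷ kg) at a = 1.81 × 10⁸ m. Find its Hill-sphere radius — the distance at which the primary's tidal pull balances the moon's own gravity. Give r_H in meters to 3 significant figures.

1.29 × 10⁵ m

r_H ≈ a (m/3M)^(1/3)
    = (1.81 × 10⁸) × (2.08 × 10¹⁸ / (3 × 1.90 × 10²⁷))^(1/3)
    = 1.29 × 10⁵ m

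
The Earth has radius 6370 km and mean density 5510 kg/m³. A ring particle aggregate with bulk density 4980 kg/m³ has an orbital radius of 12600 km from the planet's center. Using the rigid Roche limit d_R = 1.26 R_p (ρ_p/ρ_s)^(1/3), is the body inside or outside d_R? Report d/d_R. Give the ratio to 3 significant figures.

outside; d/d_R ≈ 1.52

d_R = 1.26 × (6370 km) × (5510/4980)^(1/3) = 8301 km
d/d_R = (12600) / (8301) = 1.52
Since d/d_R > 1, the body is outside the Roche limit.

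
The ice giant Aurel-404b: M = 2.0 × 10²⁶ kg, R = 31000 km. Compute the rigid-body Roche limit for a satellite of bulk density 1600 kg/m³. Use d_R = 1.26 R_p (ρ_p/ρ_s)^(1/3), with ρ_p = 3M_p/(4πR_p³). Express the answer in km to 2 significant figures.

ρ_p = 3M_p/(4πR_p³) = 3 × (2.0 × 10²⁶) / (4π × (3.1 × 10⁷ m)³) = 1600 kg/m³
d_R = 1.26 × 31000 km × (1600/1600)^(1/3)
    = 39000 km

39000 km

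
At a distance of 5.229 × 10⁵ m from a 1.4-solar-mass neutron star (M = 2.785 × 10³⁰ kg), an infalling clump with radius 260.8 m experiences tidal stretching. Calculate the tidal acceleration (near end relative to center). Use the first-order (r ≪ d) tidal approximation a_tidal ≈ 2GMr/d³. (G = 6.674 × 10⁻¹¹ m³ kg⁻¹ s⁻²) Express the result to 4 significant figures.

6.781 × 10⁵ m/s²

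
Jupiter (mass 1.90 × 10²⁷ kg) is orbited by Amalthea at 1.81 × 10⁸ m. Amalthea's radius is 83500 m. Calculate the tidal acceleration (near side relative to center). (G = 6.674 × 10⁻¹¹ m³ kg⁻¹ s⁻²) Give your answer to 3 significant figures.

Δg = 2GMr/d³
   = 2 × (6.674 × 10⁻¹¹) × (1.90 × 10²⁷) × (83500) / (1.81 × 10⁸)³
   = 3.57 × 10⁻³ m/s²

3.57 × 10⁻³ m/s²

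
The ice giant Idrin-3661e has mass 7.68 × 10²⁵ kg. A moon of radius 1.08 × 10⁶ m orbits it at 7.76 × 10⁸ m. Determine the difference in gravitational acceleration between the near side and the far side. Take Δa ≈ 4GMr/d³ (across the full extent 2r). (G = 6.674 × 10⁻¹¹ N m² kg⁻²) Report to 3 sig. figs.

a_tidal = 4GMr/d³
        = 4 × (6.674 × 10⁻¹¹) × (7.68 × 10²⁵) × (1.08 × 10⁶) / (7.76 × 10⁸)³
        = 4.74 × 10⁻⁵ m/s²

4.74 × 10⁻⁵ m/s²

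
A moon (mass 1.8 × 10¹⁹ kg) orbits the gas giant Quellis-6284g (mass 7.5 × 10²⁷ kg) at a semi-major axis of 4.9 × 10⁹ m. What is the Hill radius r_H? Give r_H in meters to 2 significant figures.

4.5 × 10⁶ m

r_H ≈ a (m/3M)^(1/3)
    = (4.9 × 10⁹) × (1.8 × 10¹⁹ / (3 × 7.5 × 10²⁷))^(1/3)
    = 4.5 × 10⁶ m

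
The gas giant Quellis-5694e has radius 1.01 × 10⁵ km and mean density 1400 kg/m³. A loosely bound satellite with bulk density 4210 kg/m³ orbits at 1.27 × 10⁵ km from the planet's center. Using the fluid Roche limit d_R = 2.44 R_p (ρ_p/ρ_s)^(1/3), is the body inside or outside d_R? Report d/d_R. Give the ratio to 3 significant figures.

d_R = 2.44 × (1.01 × 10⁵ km) × (1400/4210)^(1/3) = 1.707 × 10⁵ km
d/d_R = (1.27 × 10⁵) / (1.707 × 10⁵) = 0.744
Since d/d_R < 1, the body is inside the Roche limit.

inside; d/d_R ≈ 0.744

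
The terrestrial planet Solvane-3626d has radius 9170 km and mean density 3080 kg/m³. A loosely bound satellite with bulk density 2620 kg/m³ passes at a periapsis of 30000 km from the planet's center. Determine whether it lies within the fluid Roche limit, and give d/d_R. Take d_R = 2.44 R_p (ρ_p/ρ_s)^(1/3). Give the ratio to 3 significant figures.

d_R = 2.44 × (9170 km) × (3080/2620)^(1/3) = 23610 km
d/d_R = (30000) / (23610) = 1.27
Since d/d_R > 1, the body is outside the Roche limit.

outside; d/d_R ≈ 1.27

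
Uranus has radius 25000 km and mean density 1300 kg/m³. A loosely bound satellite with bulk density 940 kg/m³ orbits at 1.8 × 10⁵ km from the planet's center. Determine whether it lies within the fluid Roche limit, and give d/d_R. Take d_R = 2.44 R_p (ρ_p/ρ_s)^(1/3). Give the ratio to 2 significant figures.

outside; d/d_R ≈ 2.6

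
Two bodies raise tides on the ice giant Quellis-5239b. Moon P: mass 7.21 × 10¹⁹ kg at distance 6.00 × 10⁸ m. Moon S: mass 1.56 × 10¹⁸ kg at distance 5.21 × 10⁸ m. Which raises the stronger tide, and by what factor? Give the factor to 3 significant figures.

The tide-raising term goes as M/d³ (the gradient of a 1/d² field).
Moon P: (7.21 × 10¹⁹) / (6.00 × 10⁸)³ = 3.338 × 10⁻⁷
Moon S: (1.56 × 10¹⁸) / (5.21 × 10⁸)³ = 1.103 × 10⁻⁸
Ratio (larger/smaller) = 30.3

Moon P, by a factor of ≈ 30.3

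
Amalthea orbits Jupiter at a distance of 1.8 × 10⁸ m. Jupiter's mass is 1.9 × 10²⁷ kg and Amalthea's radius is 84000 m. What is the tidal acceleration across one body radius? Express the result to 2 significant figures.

Δg = 2GMr/d³
   = 2 × (6.674 × 10⁻¹¹) × (1.9 × 10²⁷) × (84000) / (1.8 × 10⁸)³
   = 3.7 × 10⁻³ m/s²

3.7 × 10⁻³ m/s²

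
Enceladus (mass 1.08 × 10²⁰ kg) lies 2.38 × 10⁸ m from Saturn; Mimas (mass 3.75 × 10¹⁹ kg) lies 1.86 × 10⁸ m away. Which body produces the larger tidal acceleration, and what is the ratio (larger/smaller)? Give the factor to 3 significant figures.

Enceladus, by a factor of ≈ 1.37

Tidal stretch scales as M/d³; compute that for each body.
Enceladus: (1.08 × 10²⁰) / (2.38 × 10⁸)³ = 8.011 × 10⁻⁶
Mimas: (3.75 × 10¹⁹) / (1.86 × 10⁸)³ = 5.828 × 10⁻⁶
Ratio (larger/smaller) = 1.37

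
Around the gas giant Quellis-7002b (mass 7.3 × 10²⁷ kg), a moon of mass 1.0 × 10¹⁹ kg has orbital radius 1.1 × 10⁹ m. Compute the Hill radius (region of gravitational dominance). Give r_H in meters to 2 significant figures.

8.5 × 10⁵ m

r_H ≈ a (m/3M)^(1/3)
    = (1.1 × 10⁹) × (1.0 × 10¹⁹ / (3 × 7.3 × 10²⁷))^(1/3)
    = 8.5 × 10⁵ m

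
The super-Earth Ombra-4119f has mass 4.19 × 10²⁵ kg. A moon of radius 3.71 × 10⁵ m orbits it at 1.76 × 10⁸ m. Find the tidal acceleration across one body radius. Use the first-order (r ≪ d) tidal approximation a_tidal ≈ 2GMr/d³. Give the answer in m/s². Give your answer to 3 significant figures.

Differencing GM/(d−r)² and GM/d² to first order in r/d gives 2GMr/d³.
a_tidal = 2GMr/d³
        = 2 × (6.674 × 10⁻¹¹) × (4.19 × 10²⁵) × (3.71 × 10⁵) / (1.76 × 10⁸)³
        = 3.81 × 10⁻⁴ m/s²

3.81 × 10⁻⁴ m/s²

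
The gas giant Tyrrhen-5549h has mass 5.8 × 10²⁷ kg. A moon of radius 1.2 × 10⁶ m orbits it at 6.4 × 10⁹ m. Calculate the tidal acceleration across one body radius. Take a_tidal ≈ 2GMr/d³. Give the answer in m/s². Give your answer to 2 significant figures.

Δa = 2GMr/d³
   = 2 × (6.674 × 10⁻¹¹) × (5.8 × 10²⁷) × (1.2 × 10⁶) / (6.4 × 10⁹)³
   = 3.5 × 10⁻⁶ m/s²

3.5 × 10⁻⁶ m/s²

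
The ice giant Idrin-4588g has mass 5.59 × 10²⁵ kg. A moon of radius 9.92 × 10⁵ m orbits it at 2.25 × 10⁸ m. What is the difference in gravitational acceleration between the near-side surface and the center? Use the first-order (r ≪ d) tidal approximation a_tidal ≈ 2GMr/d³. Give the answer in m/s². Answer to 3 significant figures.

a_tidal = 2GMr/d³
        = 2 × (6.674 × 10⁻¹¹) × (5.59 × 10²⁵) × (9.92 × 10⁵) / (2.25 × 10⁸)³
        = 6.50 × 10⁻⁴ m/s²

6.50 × 10⁻⁴ m/s²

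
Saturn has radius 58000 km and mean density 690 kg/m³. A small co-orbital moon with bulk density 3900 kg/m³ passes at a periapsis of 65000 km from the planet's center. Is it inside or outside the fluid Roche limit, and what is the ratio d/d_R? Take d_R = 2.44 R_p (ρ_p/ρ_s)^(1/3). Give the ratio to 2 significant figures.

d_R = 2.44 × (58000 km) × (690/3900)^(1/3) = 79450 km
d/d_R = (65000) / (79450) = 0.82
Since d/d_R < 1, the body is inside the Roche limit.

inside; d/d_R ≈ 0.82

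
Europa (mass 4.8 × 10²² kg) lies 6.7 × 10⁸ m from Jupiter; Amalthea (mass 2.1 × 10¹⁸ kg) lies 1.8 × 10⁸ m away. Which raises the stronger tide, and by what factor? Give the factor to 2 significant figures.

Europa, by a factor of ≈ 440

The tide-raising term goes as M/d³ (the gradient of a 1/d² field).
Europa: (4.8 × 10²²) / (6.7 × 10⁸)³ = 1.596 × 10⁻⁴
Amalthea: (2.1 × 10¹⁸) / (1.8 × 10⁸)³ = 3.601 × 10⁻⁷
Ratio (larger/smaller) = 440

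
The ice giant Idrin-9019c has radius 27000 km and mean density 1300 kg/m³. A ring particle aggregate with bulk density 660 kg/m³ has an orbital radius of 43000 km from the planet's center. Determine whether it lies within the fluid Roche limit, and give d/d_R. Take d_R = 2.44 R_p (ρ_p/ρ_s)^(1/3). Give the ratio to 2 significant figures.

inside; d/d_R ≈ 0.52

d_R = 2.44 × (27000 km) × (1300/660)^(1/3) = 82580 km
d/d_R = (43000) / (82580) = 0.52
Since d/d_R < 1, the body is inside the Roche limit.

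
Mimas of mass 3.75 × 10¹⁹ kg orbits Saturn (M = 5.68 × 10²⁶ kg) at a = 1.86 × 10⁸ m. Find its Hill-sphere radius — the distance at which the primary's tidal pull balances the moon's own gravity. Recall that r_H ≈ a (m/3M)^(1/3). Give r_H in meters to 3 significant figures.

r_H ≈ a (m/3M)^(1/3)
    = (1.86 × 10⁸) × (3.75 × 10¹⁹ / (3 × 5.68 × 10²⁶))^(1/3)
    = 5.21 × 10⁵ m

5.21 × 10⁵ m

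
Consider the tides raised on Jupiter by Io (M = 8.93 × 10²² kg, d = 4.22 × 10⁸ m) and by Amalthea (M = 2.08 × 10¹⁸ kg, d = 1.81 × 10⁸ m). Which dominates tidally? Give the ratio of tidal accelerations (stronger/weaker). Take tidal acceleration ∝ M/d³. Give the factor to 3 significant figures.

Io, by a factor of ≈ 3390

Tidal stretch scales as M/d³; compute that for each body.
Io: (8.93 × 10²²) / (4.22 × 10⁸)³ = 1.188 × 10⁻³
Amalthea: (2.08 × 10¹⁸) / (1.81 × 10⁸)³ = 3.508 × 10⁻⁷
Ratio (larger/smaller) = 3390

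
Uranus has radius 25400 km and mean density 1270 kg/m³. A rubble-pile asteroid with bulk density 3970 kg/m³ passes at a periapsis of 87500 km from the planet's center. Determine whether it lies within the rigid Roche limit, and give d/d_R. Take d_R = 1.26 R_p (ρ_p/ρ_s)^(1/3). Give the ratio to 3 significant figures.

d_R = 1.26 × (25400 km) × (1270/3970)^(1/3) = 21890 km
d/d_R = (87500) / (21890) = 4.00
Since d/d_R > 1, the body is outside the Roche limit.

outside; d/d_R ≈ 4.00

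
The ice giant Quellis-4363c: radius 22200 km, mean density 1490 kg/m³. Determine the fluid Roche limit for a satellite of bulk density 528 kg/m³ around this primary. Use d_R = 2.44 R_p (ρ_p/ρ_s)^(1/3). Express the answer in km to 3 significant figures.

76500 km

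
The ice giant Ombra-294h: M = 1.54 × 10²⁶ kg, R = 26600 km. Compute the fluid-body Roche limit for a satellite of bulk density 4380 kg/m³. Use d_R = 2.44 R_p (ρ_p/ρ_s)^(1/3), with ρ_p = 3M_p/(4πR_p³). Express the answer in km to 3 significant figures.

ρ_p = 3M_p/(4πR_p³) = 3 × (1.54 × 10²⁶) / (4π × (2.66 × 10⁷ m)³) = 1950 kg/m³
d_R = 2.44 × 26600 km × (1950/4380)^(1/3)
    = 49600 km

49600 km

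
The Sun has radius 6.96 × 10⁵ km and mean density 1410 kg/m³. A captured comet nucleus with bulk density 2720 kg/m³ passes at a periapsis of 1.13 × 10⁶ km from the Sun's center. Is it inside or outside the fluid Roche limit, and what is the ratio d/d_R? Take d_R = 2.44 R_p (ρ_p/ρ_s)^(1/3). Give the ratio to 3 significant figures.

d_R = 2.44 × (6.96 × 10⁵ km) × (1410/2720)^(1/3) = 1.364 × 10⁶ km
d/d_R = (1.13 × 10⁶) / (1.364 × 10⁶) = 0.828
Since d/d_R < 1, the body is inside the Roche limit.

inside; d/d_R ≈ 0.828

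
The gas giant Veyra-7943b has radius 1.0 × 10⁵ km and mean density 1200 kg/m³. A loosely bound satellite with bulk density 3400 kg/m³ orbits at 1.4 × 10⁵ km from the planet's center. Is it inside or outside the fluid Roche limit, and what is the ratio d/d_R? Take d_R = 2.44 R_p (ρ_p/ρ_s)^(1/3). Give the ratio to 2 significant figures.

inside; d/d_R ≈ 0.81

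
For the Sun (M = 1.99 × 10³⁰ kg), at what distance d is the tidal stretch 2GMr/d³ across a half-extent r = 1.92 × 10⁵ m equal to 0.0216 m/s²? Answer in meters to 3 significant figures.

2GMr/d³ = a_tidal  ⇒  d = (2GMr / a_tidal)^(1/3)
d = (2 × 6.674×10⁻¹¹ × (1.99 × 10³⁰) × (1.92 × 10⁵) / (0.0216))^(1/3)
  = 1.33 × 10⁹ m

1.33 × 10⁹ m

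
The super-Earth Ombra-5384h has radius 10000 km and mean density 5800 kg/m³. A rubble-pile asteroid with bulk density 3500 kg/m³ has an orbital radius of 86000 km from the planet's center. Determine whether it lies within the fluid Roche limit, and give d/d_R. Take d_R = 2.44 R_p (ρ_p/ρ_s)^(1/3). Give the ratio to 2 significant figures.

outside; d/d_R ≈ 3.0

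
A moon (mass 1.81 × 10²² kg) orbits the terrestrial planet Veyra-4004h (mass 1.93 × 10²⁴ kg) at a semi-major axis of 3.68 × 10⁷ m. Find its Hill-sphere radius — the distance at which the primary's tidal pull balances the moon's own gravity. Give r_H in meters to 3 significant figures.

r_H ≈ a (m/3M)^(1/3)
    = (3.68 × 10⁷) × (1.81 × 10²² / (3 × 1.93 × 10²⁴))^(1/3)
    = 5.38 × 10⁶ m

5.38 × 10⁶ m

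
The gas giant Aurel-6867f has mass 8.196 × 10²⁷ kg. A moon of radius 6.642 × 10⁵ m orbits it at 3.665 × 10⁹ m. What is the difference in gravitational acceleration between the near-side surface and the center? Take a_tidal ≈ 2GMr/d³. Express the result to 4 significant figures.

1.476 × 10⁻⁵ m/s²

Δa = 2GMr/d³
   = 2 × (6.674 × 10⁻¹¹) × (8.196 × 10²⁷) × (6.642 × 10⁵) / (3.665 × 10⁹)³
   = 1.476 × 10⁻⁵ m/s²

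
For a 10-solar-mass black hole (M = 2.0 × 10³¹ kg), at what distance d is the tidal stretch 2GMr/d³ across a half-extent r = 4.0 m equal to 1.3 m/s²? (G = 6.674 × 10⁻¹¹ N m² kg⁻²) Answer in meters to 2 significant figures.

2.0 × 10⁷ m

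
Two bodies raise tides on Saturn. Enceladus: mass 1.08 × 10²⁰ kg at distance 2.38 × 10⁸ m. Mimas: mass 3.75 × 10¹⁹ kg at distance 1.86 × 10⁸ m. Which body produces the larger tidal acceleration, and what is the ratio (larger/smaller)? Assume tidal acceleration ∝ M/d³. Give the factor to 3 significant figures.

Enceladus, by a factor of ≈ 1.37

Compare M/d³ for the two perturbers:
Enceladus: (1.08 × 10²⁰) / (2.38 × 10⁸)³ = 8.011 × 10⁻⁶
Mimas: (3.75 × 10¹⁹) / (1.86 × 10⁸)³ = 5.828 × 10⁻⁶
Ratio (larger/smaller) = 1.37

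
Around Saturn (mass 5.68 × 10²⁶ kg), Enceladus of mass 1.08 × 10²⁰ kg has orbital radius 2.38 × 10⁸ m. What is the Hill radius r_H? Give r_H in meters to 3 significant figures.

9.49 × 10⁵ m

r_H ≈ a (m/3M)^(1/3)
    = (2.38 × 10⁸) × (1.08 × 10²⁰ / (3 × 5.68 × 10²⁶))^(1/3)
    = 9.49 × 10⁵ m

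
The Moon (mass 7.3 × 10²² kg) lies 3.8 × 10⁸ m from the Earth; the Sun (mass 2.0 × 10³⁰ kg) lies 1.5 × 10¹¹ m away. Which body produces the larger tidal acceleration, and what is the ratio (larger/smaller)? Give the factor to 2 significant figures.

The Moon, by a factor of ≈ 2.2

Compare M/d³ for the two perturbers:
The Moon: (7.3 × 10²²) / (3.8 × 10⁸)³ = 1.330 × 10⁻³
The Sun: (2.0 × 10³⁰) / (1.5 × 10¹¹)³ = 5.926 × 10⁻⁴
Ratio (larger/smaller) = 2.2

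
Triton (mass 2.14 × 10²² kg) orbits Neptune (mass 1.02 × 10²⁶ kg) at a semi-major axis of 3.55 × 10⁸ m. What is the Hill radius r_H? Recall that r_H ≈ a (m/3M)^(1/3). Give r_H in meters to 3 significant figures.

1.46 × 10⁷ m

r_H ≈ a (m/3M)^(1/3)
    = (3.55 × 10⁸) × (2.14 × 10²² / (3 × 1.02 × 10²⁶))^(1/3)
    = 1.46 × 10⁷ m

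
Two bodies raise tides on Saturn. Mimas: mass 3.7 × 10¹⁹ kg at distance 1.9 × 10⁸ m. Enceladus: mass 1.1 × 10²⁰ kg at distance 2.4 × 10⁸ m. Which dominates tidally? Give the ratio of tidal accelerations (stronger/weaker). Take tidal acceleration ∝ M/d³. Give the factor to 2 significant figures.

Enceladus, by a factor of ≈ 1.5

Tidal acceleration ∝ M/d³, so compare M/d³ for each.
Mimas: (3.7 × 10¹⁹) / (1.9 × 10⁸)³ = 5.394 × 10⁻⁶
Enceladus: (1.1 × 10²⁰) / (2.4 × 10⁸)³ = 7.957 × 10⁻⁶
Ratio (larger/smaller) = 1.5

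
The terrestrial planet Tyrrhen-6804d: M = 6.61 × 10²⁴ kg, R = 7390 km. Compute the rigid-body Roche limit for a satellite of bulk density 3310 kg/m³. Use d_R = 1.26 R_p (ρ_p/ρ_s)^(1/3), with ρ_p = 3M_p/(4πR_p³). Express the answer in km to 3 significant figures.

ρ_p = 3M_p/(4πR_p³) = 3 × (6.61 × 10²⁴) / (4π × (7.39 × 10⁶ m)³) = 3910 kg/m³
d_R = 1.26 × 7390 km × (3910/3310)^(1/3)
    = 9840 km

9840 km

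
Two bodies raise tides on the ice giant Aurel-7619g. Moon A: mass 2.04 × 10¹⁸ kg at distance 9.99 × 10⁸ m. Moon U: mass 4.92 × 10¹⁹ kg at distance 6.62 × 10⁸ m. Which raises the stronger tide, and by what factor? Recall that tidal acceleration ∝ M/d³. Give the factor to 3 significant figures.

Moon U, by a factor of ≈ 82.9

Compare M/d³ for the two perturbers:
Moon A: (2.04 × 10¹⁸) / (9.99 × 10⁸)³ = 2.046 × 10⁻⁹
Moon U: (4.92 × 10¹⁹) / (6.62 × 10⁸)³ = 1.696 × 10⁻⁷
Ratio (larger/smaller) = 82.9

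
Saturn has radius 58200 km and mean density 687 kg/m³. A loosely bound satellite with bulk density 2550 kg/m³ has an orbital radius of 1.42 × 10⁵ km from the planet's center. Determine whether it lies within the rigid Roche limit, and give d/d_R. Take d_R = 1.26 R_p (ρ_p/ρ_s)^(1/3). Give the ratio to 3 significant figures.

outside; d/d_R ≈ 3.00

d_R = 1.26 × (58200 km) × (687/2550)^(1/3) = 47360 km
d/d_R = (1.42 × 10⁵) / (47360) = 3.00
Since d/d_R > 1, the body is outside the Roche limit.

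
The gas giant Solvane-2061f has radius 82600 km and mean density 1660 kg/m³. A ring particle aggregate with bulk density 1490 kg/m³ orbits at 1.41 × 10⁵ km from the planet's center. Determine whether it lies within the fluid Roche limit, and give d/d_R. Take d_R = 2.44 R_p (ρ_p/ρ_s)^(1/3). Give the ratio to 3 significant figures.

d_R = 2.44 × (82600 km) × (1660/1490)^(1/3) = 2.089 × 10⁵ km
d/d_R = (1.41 × 10⁵) / (2.089 × 10⁵) = 0.675
Since d/d_R < 1, the body is inside the Roche limit.

inside; d/d_R ≈ 0.675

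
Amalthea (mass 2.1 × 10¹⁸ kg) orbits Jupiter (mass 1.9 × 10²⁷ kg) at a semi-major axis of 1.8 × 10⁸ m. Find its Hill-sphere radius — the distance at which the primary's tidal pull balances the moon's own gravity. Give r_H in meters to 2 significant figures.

1.3 × 10⁵ m

r_H ≈ a (m/3M)^(1/3)
    = (1.8 × 10⁸) × (2.1 × 10¹⁸ / (3 × 1.9 × 10²⁷))^(1/3)
    = 1.3 × 10⁵ m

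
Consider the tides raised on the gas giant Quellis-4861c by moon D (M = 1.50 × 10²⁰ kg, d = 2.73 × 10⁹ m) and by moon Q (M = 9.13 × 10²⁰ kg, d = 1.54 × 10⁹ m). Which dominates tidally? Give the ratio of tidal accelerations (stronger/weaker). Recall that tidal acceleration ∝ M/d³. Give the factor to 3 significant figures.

The tide-raising term goes as M/d³ (the gradient of a 1/d² field).
Moon D: (1.50 × 10²⁰) / (2.73 × 10⁹)³ = 7.372 × 10⁻⁹
Moon Q: (9.13 × 10²⁰) / (1.54 × 10⁹)³ = 2.500 × 10⁻⁷
Ratio (larger/smaller) = 33.9

Moon Q, by a factor of ≈ 33.9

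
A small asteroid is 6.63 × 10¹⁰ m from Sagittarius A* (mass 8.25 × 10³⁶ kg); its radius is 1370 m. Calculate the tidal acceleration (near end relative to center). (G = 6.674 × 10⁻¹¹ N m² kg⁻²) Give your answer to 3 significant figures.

a_tidal = 2GMr/d³
        = 2 × (6.674 × 10⁻¹¹) × (8.25 × 10³⁶) × (1370) / (6.63 × 10¹⁰)³
        = 5.18 × 10⁻³ m/s²

5.18 × 10⁻³ m/s²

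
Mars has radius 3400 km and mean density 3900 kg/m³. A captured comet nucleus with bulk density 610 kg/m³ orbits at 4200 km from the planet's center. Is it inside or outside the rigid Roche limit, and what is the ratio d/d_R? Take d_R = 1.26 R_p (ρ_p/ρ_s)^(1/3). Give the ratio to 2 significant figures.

inside; d/d_R ≈ 0.53

d_R = 1.26 × (3400 km) × (3900/610)^(1/3) = 7951 km
d/d_R = (4200) / (7951) = 0.53
Since d/d_R < 1, the body is inside the Roche limit.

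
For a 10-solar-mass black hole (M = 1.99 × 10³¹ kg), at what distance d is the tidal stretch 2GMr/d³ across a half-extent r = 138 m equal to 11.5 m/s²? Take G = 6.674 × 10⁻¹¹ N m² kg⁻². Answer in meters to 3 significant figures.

3.17 × 10⁷ m

2GMr/d³ = a_tidal  ⇒  d = (2GMr / a_tidal)^(1/3)
d = (2 × 6.674×10⁻¹¹ × (1.99 × 10³¹) × (138) / (11.5))^(1/3)
  = 3.17 × 10⁷ m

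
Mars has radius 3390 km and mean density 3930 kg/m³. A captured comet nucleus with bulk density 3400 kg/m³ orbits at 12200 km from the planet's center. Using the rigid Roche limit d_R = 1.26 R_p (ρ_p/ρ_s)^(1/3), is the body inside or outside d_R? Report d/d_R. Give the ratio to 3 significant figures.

d_R = 1.26 × (3390 km) × (3930/3400)^(1/3) = 4483 km
d/d_R = (12200) / (4483) = 2.72
Since d/d_R > 1, the body is outside the Roche limit.

outside; d/d_R ≈ 2.72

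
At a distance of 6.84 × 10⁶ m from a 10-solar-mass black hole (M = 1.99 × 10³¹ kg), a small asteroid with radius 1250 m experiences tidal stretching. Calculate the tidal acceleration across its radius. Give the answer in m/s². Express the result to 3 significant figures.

1.04 × 10⁴ m/s²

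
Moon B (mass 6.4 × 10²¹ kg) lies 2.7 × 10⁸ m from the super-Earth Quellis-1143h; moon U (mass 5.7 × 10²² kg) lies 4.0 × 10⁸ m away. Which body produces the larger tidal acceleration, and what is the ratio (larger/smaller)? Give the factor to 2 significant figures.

Moon U, by a factor of ≈ 2.7

Tidal stretch scales as M/d³; compute that for each body.
Moon B: (6.4 × 10²¹) / (2.7 × 10⁸)³ = 3.252 × 10⁻⁴
Moon U: (5.7 × 10²²) / (4.0 × 10⁸)³ = 8.906 × 10⁻⁴
Ratio (larger/smaller) = 2.7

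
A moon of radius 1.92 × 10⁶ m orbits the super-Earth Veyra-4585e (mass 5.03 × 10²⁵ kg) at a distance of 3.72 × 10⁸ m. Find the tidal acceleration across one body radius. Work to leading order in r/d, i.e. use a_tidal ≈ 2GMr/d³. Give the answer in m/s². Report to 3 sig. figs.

The tidal stretch is the gradient of GM/d² times the body's extent r, hence the 1/d³ dependence.
Δa = 2GMr/d³
   = 2 × (6.674 × 10⁻¹¹) × (5.03 × 10²⁵) × (1.92 × 10⁶) / (3.72 × 10⁸)³
   = 2.50 × 10⁻⁴ m/s²

2.50 × 10⁻⁴ m/s²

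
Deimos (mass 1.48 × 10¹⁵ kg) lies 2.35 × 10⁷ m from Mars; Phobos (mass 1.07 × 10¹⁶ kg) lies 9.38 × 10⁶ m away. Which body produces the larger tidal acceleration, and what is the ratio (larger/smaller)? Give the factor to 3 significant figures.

Phobos, by a factor of ≈ 114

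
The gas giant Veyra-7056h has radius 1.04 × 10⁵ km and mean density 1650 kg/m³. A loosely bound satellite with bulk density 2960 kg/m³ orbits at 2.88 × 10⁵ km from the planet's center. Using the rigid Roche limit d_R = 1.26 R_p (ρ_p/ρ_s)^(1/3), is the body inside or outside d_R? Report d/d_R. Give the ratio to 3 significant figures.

outside; d/d_R ≈ 2.67

d_R = 1.26 × (1.04 × 10⁵ km) × (1650/2960)^(1/3) = 1.078 × 10⁵ km
d/d_R = (2.88 × 10⁵) / (1.078 × 10⁵) = 2.67
Since d/d_R > 1, the body is outside the Roche limit.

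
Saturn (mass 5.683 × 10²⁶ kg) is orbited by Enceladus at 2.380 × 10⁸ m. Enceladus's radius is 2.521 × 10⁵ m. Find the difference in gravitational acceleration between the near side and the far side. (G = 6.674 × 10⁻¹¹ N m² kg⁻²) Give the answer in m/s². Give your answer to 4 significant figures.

2.837 × 10⁻³ m/s²

Near-to-far spans 2r, so the tidal difference is twice the near-to-center value: 4GMr/d³.
Δa = 4GMr/d³
   = 4 × (6.674 × 10⁻¹¹) × (5.683 × 10²⁶) × (2.521 × 10⁵) / (2.380 × 10⁸)³
   = 2.837 × 10⁻³ m/s²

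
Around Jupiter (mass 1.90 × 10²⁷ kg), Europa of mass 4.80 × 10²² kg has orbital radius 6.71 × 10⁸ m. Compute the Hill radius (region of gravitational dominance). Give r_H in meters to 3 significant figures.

1.37 × 10⁷ m

r_H ≈ a (m/3M)^(1/3)
    = (6.71 × 10⁸) × (4.80 × 10²² / (3 × 1.90 × 10²⁷))^(1/3)
    = 1.37 × 10⁷ m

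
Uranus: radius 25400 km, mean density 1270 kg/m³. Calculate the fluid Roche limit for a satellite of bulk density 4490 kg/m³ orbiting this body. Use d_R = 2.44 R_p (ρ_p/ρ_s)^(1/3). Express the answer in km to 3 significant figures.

40700 km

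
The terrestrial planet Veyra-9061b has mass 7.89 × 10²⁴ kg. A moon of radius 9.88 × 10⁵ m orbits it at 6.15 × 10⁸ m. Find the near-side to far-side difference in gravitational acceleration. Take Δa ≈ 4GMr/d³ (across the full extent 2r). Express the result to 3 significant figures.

8.95 × 10⁻⁶ m/s²

Δg = 4GMr/d³
   = 4 × (6.674 × 10⁻¹¹) × (7.89 × 10²⁴) × (9.88 × 10⁵) / (6.15 × 10⁸)³
   = 8.95 × 10⁻⁶ m/s²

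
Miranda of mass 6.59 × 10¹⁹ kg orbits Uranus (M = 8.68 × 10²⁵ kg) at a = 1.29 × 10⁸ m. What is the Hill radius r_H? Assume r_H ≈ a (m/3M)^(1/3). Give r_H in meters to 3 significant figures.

8.16 × 10⁵ m

r_H ≈ a (m/3M)^(1/3)
    = (1.29 × 10⁸) × (6.59 × 10¹⁹ / (3 × 8.68 × 10²⁵))^(1/3)
    = 8.16 × 10⁵ m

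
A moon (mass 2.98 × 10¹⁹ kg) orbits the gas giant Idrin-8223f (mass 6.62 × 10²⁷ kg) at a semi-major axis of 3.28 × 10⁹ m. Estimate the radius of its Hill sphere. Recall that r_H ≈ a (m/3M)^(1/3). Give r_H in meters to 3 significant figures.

r_H ≈ a (m/3M)^(1/3)
    = (3.28 × 10⁹) × (2.98 × 10¹⁹ / (3 × 6.62 × 10²⁷))^(1/3)
    = 3.76 × 10⁶ m

3.76 × 10⁶ m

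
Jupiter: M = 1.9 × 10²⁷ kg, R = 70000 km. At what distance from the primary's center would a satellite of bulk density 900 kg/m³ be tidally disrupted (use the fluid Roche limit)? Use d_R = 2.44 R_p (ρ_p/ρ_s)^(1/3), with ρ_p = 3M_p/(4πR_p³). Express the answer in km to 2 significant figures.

1.9 × 10⁵ km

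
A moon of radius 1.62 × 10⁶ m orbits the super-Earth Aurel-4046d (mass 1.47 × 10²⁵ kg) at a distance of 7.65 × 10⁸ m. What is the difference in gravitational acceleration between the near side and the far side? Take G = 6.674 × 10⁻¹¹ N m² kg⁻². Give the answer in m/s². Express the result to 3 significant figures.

1.42 × 10⁻⁵ m/s²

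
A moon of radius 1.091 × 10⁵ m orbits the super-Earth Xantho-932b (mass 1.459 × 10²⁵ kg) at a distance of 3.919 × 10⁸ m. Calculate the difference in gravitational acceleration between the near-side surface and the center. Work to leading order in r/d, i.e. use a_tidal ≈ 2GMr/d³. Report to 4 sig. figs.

a_tidal = 2GMr/d³
        = 2 × (6.674 × 10⁻¹¹) × (1.459 × 10²⁵) × (1.091 × 10⁵) / (3.919 × 10⁸)³
        = 3.530 × 10⁻⁶ m/s²

3.530 × 10⁻⁶ m/s²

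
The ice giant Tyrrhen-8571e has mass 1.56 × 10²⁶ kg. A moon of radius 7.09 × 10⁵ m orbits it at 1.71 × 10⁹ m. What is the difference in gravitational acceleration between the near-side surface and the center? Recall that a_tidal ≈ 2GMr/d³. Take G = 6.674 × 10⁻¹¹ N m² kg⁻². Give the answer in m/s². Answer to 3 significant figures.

2.95 × 10⁻⁶ m/s²

a_tidal = 2GMr/d³
        = 2 × (6.674 × 10⁻¹¹) × (1.56 × 10²⁶) × (7.09 × 10⁵) / (1.71 × 10⁹)³
        = 2.95 × 10⁻⁶ m/s²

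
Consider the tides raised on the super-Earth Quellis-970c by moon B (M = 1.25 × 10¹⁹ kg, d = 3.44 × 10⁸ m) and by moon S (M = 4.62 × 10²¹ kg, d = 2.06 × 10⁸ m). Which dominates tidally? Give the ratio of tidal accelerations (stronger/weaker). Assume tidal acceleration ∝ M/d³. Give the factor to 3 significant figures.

Compare M/d³ for the two perturbers:
Moon B: (1.25 × 10¹⁹) / (3.44 × 10⁸)³ = 3.071 × 10⁻⁷
Moon S: (4.62 × 10²¹) / (2.06 × 10⁸)³ = 5.285 × 10⁻⁴
Ratio (larger/smaller) = 1720

Moon S, by a factor of ≈ 1720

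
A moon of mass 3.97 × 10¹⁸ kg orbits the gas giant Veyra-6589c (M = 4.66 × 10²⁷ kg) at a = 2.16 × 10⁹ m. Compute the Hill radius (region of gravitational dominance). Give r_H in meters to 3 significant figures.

r_H ≈ a (m/3M)^(1/3)
    = (2.16 × 10⁹) × (3.97 × 10¹⁸ / (3 × 4.66 × 10²⁷))^(1/3)
    = 1.42 × 10⁶ m

1.42 × 10⁶ m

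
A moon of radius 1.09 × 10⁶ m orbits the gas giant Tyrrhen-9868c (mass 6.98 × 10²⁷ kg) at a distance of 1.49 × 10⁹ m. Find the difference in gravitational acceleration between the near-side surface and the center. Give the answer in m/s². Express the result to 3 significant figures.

Since r ≪ d, expand the inverse-square field across one radius to get the leading 2GMr/d³ term.
Δa = 2GMr/d³
   = 2 × (6.674 × 10⁻¹¹) × (6.98 × 10²⁷) × (1.09 × 10⁶) / (1.49 × 10⁹)³
   = 3.07 × 10⁻⁴ m/s²

3.07 × 10⁻⁴ m/s²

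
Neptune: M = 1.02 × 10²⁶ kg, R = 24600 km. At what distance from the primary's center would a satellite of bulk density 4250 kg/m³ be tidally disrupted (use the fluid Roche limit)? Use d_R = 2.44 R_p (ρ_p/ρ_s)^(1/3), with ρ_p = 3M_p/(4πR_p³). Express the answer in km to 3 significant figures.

ρ_p = 3M_p/(4πR_p³) = 3 × (1.02 × 10²⁶) / (4π × (2.46 × 10⁷ m)³) = 1640 kg/m³
d_R = 2.44 × 24600 km × (1640/4250)^(1/3)
    = 43700 km

43700 km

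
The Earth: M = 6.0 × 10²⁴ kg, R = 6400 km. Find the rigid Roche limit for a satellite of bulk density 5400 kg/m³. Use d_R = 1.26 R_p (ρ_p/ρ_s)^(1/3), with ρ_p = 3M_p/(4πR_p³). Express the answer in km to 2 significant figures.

8100 km

ρ_p = 3M_p/(4πR_p³) = 3 × (6.0 × 10²⁴) / (4π × (6.4 × 10⁶ m)³) = 5500 kg/m³
d_R = 1.26 × 6400 km × (5500/5400)^(1/3)
    = 8100 km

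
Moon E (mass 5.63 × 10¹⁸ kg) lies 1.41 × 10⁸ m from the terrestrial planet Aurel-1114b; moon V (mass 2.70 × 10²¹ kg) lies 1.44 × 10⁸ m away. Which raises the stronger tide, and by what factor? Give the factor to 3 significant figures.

Moon V, by a factor of ≈ 450

Tidal stretch scales as M/d³; compute that for each body.
Moon E: (5.63 × 10¹⁸) / (1.41 × 10⁸)³ = 2.008 × 10⁻⁶
Moon V: (2.70 × 10²¹) / (1.44 × 10⁸)³ = 9.042 × 10⁻⁴
Ratio (larger/smaller) = 450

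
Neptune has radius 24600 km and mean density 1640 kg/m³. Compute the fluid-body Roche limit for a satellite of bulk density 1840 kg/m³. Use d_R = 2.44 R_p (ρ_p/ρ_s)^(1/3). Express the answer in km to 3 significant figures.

57800 km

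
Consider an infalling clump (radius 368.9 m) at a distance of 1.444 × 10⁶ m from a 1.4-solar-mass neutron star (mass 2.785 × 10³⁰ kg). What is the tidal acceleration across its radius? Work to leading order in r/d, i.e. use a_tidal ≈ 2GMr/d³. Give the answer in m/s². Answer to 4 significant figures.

a_tidal = 2GMr/d³
        = 2 × (6.674 × 10⁻¹¹) × (2.785 × 10³⁰) × (368.9) / (1.444 × 10⁶)³
        = 4.555 × 10⁴ m/s²

4.555 × 10⁴ m/s²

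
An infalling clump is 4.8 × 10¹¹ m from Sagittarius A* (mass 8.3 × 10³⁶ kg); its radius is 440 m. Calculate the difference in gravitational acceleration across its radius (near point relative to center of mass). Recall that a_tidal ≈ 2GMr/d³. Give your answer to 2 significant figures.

Δg = 2GMr/d³
   = 2 × (6.674 × 10⁻¹¹) × (8.3 × 10³⁶) × (440) / (4.8 × 10¹¹)³
   = 4.4 × 10⁻⁶ m/s²

4.4 × 10⁻⁶ m/s²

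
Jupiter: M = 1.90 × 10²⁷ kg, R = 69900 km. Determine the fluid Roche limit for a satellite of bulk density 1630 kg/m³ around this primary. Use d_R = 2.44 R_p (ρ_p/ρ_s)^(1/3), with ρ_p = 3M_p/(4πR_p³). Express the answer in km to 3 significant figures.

ρ_p = 3M_p/(4πR_p³) = 3 × (1.90 × 10²⁷) / (4π × (6.99 × 10⁷ m)³) = 1330 kg/m³
d_R = 2.44 × 69900 km × (1330/1630)^(1/3)
    = 1.59 × 10⁵ km

1.59 × 10⁵ km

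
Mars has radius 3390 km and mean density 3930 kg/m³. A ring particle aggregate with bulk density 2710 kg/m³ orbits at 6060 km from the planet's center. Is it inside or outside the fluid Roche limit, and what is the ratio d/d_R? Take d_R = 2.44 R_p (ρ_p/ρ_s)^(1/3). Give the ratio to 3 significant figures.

d_R = 2.44 × (3390 km) × (3930/2710)^(1/3) = 9363 km
d/d_R = (6060) / (9363) = 0.647
Since d/d_R < 1, the body is inside the Roche limit.

inside; d/d_R ≈ 0.647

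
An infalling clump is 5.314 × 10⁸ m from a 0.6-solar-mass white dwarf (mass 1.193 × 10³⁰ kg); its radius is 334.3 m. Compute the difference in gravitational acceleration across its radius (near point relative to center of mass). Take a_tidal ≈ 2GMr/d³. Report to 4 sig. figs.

Δg = 2GMr/d³
   = 2 × (6.674 × 10⁻¹¹) × (1.193 × 10³⁰) × (334.3) / (5.314 × 10⁸)³
   = 3.548 × 10⁻⁴ m/s²

3.548 × 10⁻⁴ m/s²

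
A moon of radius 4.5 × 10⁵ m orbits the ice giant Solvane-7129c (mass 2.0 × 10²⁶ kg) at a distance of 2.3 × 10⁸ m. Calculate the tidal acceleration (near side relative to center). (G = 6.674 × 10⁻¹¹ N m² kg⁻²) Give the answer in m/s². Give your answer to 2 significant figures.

9.9 × 10⁻⁴ m/s²

The tidal stretch is the gradient of GM/d² times the body's extent r, hence the 1/d³ dependence.
Δg = 2GMr/d³
   = 2 × (6.674 × 10⁻¹¹) × (2.0 × 10²⁶) × (4.5 × 10⁵) / (2.3 × 10⁸)³
   = 9.9 × 10⁻⁴ m/s²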